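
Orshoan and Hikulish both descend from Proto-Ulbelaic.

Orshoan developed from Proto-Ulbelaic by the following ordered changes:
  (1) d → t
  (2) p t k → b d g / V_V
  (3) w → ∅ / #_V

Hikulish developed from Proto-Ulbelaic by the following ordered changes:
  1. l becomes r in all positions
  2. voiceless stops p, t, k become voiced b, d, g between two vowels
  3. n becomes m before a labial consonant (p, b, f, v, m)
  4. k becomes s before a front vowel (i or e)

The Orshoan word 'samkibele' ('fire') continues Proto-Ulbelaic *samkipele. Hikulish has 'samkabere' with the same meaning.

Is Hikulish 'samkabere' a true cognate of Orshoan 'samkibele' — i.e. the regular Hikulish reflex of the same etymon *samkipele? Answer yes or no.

no

Derive the expected Hikulish reflex of *samkipele:
Hikulish: *samkipele
  samkipele → samkipere   [unconditioned shift]
  samkipere → samkibere   [intervocalic voicing]
  samkibere (rule 3 does not apply)
  samkibere → samsibere   [palatalisation]
  giving Hikulish samsibere.
The regular Hikulish reflex would be 'samsibere', but the attested form is 'samkabere'. The correspondence is irregular, so they are not cognates (the Hikulish form has a different source).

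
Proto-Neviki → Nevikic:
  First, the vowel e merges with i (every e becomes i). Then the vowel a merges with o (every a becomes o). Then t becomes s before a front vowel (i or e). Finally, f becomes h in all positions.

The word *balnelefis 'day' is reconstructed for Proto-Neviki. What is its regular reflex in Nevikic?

bolnilihis

Nevikic: *balnelefis > balnilifis > bolnilifis > bolnilihis  (by vowel merger, vowel merger, unconditioned shift)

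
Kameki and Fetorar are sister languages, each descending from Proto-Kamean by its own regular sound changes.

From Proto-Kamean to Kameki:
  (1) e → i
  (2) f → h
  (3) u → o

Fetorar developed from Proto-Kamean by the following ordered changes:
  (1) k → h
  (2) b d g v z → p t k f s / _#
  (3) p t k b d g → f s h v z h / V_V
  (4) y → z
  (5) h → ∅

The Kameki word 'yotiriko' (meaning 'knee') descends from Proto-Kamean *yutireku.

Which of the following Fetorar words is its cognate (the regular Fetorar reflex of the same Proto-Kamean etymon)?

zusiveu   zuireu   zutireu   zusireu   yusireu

Fetorar: start from *yutireku.
  rule 1 (unconditioned shift): yutireku → yutirehu
  rule 2: no change — yutirehu
  rule 3 (intervocalic lenition): yutirehu → yusirehu
  rule 4 (unconditioned shift): yusirehu → zusirehu
  rule 5 (h-loss): zusirehu → zusireu
  ⇒ Fetorar zusireu
Among the options, 'zusireu' alone shows every Fetorar change applied in order.

zusireu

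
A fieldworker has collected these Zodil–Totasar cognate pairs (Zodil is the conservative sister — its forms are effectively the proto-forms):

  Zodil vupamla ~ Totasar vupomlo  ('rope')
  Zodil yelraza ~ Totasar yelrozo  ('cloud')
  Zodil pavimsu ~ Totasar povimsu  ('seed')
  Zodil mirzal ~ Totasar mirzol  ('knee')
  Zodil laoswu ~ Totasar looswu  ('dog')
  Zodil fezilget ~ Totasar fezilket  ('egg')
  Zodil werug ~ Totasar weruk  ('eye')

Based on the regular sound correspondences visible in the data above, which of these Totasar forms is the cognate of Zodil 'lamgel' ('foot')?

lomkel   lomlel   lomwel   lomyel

lomkel

vupamla ~ vupomlo — Zodil a corresponds to Totasar o after a consonant, before a nasal.
fezilget ~ fezilket — Zodil g corresponds to Totasar k after a consonant, before a front vowel.
Applying these to Zodil 'lamgel':
  lamgel → lomgel   (a→o after a consonant, before a nasal)
  lomgel → lomkel   (g→k after a consonant, before a front vowel)
So the Totasar cognate is 'lomkel'.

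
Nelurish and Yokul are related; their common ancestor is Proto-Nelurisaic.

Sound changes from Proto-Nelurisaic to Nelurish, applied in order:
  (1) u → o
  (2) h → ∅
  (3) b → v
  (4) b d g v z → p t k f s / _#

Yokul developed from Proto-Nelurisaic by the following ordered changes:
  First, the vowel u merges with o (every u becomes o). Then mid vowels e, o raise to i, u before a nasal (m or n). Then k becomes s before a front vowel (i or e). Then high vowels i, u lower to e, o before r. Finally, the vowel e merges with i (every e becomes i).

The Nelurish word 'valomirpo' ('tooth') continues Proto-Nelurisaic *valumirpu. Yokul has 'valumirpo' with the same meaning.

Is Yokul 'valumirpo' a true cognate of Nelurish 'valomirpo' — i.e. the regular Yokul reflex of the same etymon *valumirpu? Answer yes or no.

Derive the expected Yokul reflex of *valumirpu:
Yokul: *valumirpu
  valumirpu → valomirpo   [vowel merger]
  valomirpo → valumirpo   [pre-nasal raising]
  valumirpo (rule 3 does not apply)
  valumirpo → valumerpo   [pre-rhotic lowering]
  valumerpo → valumirpo   [vowel merger]
  giving Yokul valumirpo.
Yokul 'valumirpo' matches the regular reflex exactly, so the pair is cognate.

yes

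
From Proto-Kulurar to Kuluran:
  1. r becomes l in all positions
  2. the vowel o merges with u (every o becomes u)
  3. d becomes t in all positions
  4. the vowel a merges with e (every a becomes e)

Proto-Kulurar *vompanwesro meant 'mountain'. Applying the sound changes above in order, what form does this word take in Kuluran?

Kuluran: *vompanwesro
  vompanwesro → vompanweslo   [unconditioned shift]
  vompanweslo → vumpanweslu   [vowel merger]
  vumpanweslu (rule 3 does not apply)
  vumpanweslu → vumpenweslu   [vowel merger]
  giving Kuluran vumpenweslu.

vumpenweslu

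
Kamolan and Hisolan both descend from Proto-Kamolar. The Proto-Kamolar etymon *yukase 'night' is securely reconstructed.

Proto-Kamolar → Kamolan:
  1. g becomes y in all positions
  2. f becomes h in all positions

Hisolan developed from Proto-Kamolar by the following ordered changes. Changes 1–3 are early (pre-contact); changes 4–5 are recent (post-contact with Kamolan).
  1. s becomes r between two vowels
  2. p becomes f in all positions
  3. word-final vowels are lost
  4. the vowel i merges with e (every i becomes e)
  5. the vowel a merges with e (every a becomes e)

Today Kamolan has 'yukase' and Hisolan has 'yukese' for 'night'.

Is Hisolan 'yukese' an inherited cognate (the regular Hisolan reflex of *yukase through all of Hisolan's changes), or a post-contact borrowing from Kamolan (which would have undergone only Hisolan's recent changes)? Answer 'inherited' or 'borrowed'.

borrowed

If inherited, *yukase would pass through all of Hisolan's changes:
Hisolan: start from *yukase.
  rule 1 (rhotacism): yukase → yukare
  rule 2: no change — yukare
  rule 3 (apocope): yukare → yukar
  rule 4: no change — yukar
  rule 5 (vowel merger): yukar → yuker
  ⇒ Hisolan yuker
If borrowed from Kamolan 'yukase' after the early changes, it would undergo only the recent ones:
  rule 4 (vowel merger): no change (yukase)
  rule 5 (vowel merger): yukase → yukese
  ⇒ as a loan: yukese
Hisolan 'yukese' matches the loan outcome 'yukese', not the inherited 'yuker' — it skipped the early Hisolan changes, so it was borrowed from Kamolan.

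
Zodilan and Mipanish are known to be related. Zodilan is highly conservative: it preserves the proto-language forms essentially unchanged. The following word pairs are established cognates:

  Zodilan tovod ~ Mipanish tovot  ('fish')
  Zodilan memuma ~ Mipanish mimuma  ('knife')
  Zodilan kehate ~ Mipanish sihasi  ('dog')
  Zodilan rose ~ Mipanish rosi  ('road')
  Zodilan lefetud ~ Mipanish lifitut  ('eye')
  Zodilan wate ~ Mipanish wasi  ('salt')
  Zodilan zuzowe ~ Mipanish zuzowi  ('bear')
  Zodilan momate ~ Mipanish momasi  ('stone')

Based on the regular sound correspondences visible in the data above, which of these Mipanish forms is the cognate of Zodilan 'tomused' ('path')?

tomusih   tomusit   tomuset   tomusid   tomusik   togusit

tomusit

kehate ~ sihasi, lefetud ~ lifitut — Zodilan e corresponds to Mipanish i after a consonant, before a consonant other than r, m, n, p, b, f, v.
tovod ~ tovot, lefetud ~ lifitut — Zodilan d corresponds to Mipanish t word-finally.
Applying these to Zodilan 'tomused':
  tomused → tomusid   (e→i after a consonant, before a consonant other than r, m, n, p, b, f, v)
  tomusid → tomusit   (d→t word-finally)
So the Mipanish cognate is 'tomusit'.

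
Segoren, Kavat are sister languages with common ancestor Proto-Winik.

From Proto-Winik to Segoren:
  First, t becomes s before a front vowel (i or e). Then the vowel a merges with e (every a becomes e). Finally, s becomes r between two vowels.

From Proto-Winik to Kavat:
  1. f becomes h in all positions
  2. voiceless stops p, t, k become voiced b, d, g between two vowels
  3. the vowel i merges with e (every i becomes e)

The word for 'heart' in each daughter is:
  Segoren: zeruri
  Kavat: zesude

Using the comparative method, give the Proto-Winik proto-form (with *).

Position 6: Segoren has i, Kavat has e. Segoren preserves i here (none of its changes turn any other segment into i), so the proto-segment is *i.
Position 5: Segoren has r, Kavat has d. Taking the neighbouring segments as reconstructed: Segoren r could go back to *t or *s or *r; Kavat d could go back to *t or *d — the one source consistent with every daughter is *t.
Verify the candidate proto-form against each daughter:
Segoren: start from *zesuti.
  rule 1 (palatalisation): zesuti → zesusi
  rule 2: no change — zesusi
  rule 3 (rhotacism): zesusi → zeruri
  ⇒ Segoren zeruri
Kavat: *zesuti > zesudi > zesude  (by intervocalic voicing, vowel merger)
No other proto-form is consistent with every reflex, so the reconstruction is *zesuti.

*zesuti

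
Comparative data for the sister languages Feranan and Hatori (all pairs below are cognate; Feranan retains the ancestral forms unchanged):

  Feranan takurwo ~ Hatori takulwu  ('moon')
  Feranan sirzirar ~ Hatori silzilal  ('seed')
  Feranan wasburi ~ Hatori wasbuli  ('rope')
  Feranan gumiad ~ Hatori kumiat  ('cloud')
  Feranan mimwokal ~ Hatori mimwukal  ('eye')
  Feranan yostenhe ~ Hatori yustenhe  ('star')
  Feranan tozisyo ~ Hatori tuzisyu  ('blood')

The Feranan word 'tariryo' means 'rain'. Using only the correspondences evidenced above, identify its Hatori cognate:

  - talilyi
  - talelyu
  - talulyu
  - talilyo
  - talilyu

wasburi ~ wasbuli — Feranan r corresponds to Hatori l between vowels (before a front vowel).
takurwo ~ takulwu, sirzirar ~ silzilal — Feranan r corresponds to Hatori l after a vowel, before a consonant other than r, m, n, p, b, f, v.
takurwo ~ takulwu, tozisyo ~ tuzisyu — Feranan o corresponds to Hatori u word-finally.
Applying these to Feranan 'tariryo':
  tariryo → taliryo   (r→l between vowels (before a front vowel))
  taliryo → talilyo   (r→l after a vowel, before a consonant other than r, m, n, p, b, f, v)
  talilyo → talilyu   (o→u word-finally)
So the Hatori cognate is 'talilyu'.

talilyu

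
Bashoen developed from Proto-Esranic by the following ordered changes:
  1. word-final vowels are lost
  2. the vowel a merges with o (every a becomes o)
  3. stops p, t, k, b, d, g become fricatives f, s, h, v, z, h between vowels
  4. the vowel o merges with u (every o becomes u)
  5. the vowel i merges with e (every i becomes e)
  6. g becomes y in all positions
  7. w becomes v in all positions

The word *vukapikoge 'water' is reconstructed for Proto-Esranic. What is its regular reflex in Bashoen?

vuhufehuy

Bashoen: start from *vukapikoge.
  rule 1 (apocope): vukapikoge → vukapikog
  rule 2 (vowel merger): vukapikog → vukopikog
  rule 3 (intervocalic lenition): vukopikog → vuhofihog
  rule 4 (vowel merger): vuhofihog → vuhufihug
  rule 5 (vowel merger): vuhufihug → vuhufehug
  rule 6 (unconditioned shift): vuhufehug → vuhufehuy
  rule 7: no change — vuhufehuy
  ⇒ Bashoen vuhufehuy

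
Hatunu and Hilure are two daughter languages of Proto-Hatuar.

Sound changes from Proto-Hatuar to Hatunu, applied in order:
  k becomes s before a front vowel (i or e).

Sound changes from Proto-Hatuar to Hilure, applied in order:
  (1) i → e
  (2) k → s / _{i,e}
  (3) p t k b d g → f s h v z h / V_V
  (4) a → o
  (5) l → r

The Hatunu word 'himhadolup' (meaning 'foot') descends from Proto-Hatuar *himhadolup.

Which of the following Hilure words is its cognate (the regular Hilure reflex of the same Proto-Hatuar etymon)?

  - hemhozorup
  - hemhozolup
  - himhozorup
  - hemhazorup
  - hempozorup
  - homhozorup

Hilure: start from *himhadolup.
  rule 1 (vowel merger): himhadolup → hemhadolup
  rule 2: no change — hemhadolup
  rule 3 (intervocalic lenition): hemhadolup → hemhazolup
  rule 4 (vowel merger): hemhazolup → hemhozolup
  rule 5 (unconditioned shift): hemhozolup → hemhozorup
  ⇒ Hilure hemhozorup

hemhozorup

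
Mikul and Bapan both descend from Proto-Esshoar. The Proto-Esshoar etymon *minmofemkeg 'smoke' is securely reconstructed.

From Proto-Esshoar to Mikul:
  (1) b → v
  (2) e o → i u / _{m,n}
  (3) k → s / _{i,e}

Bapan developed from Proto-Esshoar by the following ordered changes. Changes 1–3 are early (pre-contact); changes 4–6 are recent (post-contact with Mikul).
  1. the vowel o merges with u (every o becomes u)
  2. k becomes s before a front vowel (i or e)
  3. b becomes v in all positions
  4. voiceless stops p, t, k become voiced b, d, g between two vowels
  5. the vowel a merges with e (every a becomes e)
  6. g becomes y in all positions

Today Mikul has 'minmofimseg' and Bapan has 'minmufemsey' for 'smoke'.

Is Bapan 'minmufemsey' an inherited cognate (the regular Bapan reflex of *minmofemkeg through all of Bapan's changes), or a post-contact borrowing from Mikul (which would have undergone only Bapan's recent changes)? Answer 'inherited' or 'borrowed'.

inherited

If inherited, *minmofemkeg would pass through all of Bapan's changes:
Bapan: start from *minmofemkeg.
  rule 1 (vowel merger): minmofemkeg → minmufemkeg
  rule 2 (palatalisation): minmufemkeg → minmufemseg
  rule 3: no change — minmufemseg
  rule 4: no change — minmufemseg
  rule 5: no change — minmufemseg
  rule 6 (unconditioned shift): minmufemseg → minmufemsey
  ⇒ Bapan minmufemsey
If borrowed from Mikul 'minmofimseg' after the early changes, it would undergo only the recent ones:
  rule 4 (intervocalic voicing): no change (minmofimseg)
  rule 5 (vowel merger): no change (minmofimseg)
  rule 6 (unconditioned shift): minmofimseg → minmofimsey
  ⇒ as a loan: minmofimsey
Bapan 'minmufemsey' matches the inherited outcome exactly, so it is an inherited cognate, not a loan.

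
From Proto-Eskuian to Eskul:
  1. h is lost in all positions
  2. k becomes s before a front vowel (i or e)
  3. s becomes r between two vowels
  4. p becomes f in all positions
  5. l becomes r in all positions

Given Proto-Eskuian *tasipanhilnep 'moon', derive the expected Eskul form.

tarifanirnef

Eskul: *tasipanhilnep > tasipanilnep > taripanilnep > tarifanilnef > tarifanirnef  (by h-loss, rhotacism, unconditioned shift, unconditioned shift)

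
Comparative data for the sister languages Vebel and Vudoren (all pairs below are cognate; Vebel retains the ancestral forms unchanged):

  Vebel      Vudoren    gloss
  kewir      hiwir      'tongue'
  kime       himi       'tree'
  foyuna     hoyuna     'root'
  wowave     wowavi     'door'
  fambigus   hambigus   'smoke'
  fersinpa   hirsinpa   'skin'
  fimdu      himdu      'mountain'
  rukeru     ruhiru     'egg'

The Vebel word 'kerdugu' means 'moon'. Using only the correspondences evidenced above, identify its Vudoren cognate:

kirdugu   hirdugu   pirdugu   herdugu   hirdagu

kewir ~ hiwir — Vebel k corresponds to Vudoren h word-initially before a front vowel.
fersinpa ~ hirsinpa, rukeru ~ ruhiru — Vebel e corresponds to Vudoren i after a consonant, before r.
Applying these to Vebel 'kerdugu':
  kerdugu → herdugu   (k→h word-initially before a front vowel)
  herdugu → hirdugu   (e→i after a consonant, before r)
So the Vudoren cognate is 'hirdugu'.

hirdugu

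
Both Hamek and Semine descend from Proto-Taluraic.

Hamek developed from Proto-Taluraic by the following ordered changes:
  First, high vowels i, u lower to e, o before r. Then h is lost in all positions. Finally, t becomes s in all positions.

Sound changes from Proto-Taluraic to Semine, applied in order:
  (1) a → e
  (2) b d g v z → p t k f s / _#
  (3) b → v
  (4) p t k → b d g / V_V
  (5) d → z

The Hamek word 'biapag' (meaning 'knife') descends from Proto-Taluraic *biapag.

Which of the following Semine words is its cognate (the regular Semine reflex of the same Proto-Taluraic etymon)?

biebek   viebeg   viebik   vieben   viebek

viebek

Semine: *biapag
  biapag → biepeg   [vowel merger]
  biepeg → biepek   [final devoicing]
  biepek → viepek   [unconditioned shift]
  viepek → viebek   [intervocalic voicing]
  viebek (rule 5 does not apply)
  giving Semine viebek.
The other candidates each miss or misapply at least one Semine change.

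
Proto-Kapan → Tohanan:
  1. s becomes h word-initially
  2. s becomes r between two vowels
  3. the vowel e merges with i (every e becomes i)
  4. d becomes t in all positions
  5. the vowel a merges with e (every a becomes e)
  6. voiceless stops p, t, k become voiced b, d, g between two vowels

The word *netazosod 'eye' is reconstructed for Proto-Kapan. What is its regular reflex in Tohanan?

Tohanan: *netazosod
  netazosod (rule 1 does not apply)
  netazosod → netazorod   [rhotacism]
  netazorod → nitazorod   [vowel merger]
  nitazorod → nitazorot   [unconditioned shift]
  nitazorot → nitezorot   [vowel merger]
  nitezorot → nidezorot   [intervocalic voicing]
  giving Tohanan nidezorot.

nidezorot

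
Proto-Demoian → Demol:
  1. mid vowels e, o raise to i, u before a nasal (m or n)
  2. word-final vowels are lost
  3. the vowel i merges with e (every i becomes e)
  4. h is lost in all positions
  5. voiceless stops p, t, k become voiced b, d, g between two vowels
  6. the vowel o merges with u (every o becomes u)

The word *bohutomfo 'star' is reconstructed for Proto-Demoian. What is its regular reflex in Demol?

buudumf

Demol: start from *bohutomfo.
  rule 1 (pre-nasal raising): bohutomfo → bohutumfo
  rule 2 (apocope): bohutumfo → bohutumf
  rule 3: no change — bohutumf
  rule 4 (h-loss): bohutumf → boutumf
  rule 5 (intervocalic voicing): boutumf → boudumf
  rule 6 (vowel merger): boudumf → buudumf
  ⇒ Demol buudumf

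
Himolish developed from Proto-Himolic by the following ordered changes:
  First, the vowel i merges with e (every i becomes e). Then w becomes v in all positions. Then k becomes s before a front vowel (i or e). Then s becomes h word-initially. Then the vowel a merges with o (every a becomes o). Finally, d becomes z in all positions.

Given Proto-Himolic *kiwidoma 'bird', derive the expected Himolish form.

Himolish: *kiwidoma
  kiwidoma → kewedoma   [vowel merger]
  kewedoma → kevedoma   [unconditioned shift]
  kevedoma → sevedoma   [palatalisation]
  sevedoma → hevedoma   [debuccalisation]
  hevedoma → hevedomo   [vowel merger]
  hevedomo → hevezomo   [unconditioned shift]
  giving Himolish hevezomo.

hevezomo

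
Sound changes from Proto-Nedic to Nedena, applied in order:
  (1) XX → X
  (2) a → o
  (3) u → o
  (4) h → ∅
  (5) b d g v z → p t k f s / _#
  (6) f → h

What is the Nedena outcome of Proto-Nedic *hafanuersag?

Nedena: *hafanuersag > hofonuersog > hofonoersog > ofonoersog > ofonoersok > ohonoersok  (by vowel merger, vowel merger, h-loss, final devoicing, unconditioned shift)

ohonoersok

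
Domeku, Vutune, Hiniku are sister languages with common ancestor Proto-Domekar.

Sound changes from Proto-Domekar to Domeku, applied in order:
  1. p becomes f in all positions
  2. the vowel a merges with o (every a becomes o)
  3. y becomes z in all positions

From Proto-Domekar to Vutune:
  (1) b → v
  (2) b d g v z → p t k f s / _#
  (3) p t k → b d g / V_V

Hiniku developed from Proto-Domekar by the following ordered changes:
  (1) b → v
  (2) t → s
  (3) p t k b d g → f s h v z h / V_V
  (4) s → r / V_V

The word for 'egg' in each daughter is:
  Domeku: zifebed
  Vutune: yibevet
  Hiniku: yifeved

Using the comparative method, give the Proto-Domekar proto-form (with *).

Position 5: Domeku has b, Vutune has v, Hiniku has v. Domeku preserves b here (none of its changes turn any other segment into b), so the proto-segment is *b.
Position 3: Domeku has f, Vutune has b, Hiniku has f. In Vutune, b can only continue *p, so the proto-segment is *p.
Verify the candidate proto-form against each daughter:
Domeku: *yipebed
  yipebed → yifebed   [unconditioned shift]
  yifebed (rule 2 does not apply)
  yifebed → zifebed   [unconditioned shift]
  giving Domeku zifebed.
Vutune: *yipebed > yipeved > yipevet > yibevet  (by unconditioned shift, final devoicing, intervocalic voicing)
Hiniku: start from *yipebed.
  rule 1 (unconditioned shift): yipebed → yipeved
  rule 2: no change — yipeved
  rule 3 (intervocalic lenition): yipeved → yifeved
  rule 4: no change — yifeved
  ⇒ Hiniku yifeved
*yipebed is the unique common source.

*yipebed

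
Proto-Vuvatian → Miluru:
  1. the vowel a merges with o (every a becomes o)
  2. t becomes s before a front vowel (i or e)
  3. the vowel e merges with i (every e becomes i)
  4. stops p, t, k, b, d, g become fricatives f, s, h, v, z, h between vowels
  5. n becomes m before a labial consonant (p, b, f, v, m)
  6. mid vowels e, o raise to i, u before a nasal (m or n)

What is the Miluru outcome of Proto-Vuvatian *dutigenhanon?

dusihinhunun

Miluru: *dutigenhanon > dutigenhonon > dusigenhonon > dusiginhonon > dusihinhonon > dusihinhunun  (by vowel merger, palatalisation, vowel merger, intervocalic lenition, pre-nasal raising)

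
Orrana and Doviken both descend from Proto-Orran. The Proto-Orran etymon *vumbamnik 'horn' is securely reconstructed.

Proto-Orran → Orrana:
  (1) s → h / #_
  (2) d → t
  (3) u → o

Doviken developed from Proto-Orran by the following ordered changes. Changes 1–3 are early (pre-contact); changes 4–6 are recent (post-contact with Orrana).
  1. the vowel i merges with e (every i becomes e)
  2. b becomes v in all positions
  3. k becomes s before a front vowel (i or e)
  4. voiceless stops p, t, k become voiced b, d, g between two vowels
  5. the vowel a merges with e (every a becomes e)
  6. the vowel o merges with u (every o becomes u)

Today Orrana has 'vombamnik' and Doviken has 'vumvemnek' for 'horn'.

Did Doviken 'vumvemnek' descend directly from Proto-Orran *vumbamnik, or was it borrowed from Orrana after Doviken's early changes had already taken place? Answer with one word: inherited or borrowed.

If inherited, *vumbamnik would pass through all of Doviken's changes:
Doviken: start from *vumbamnik.
  rule 1 (vowel merger): vumbamnik → vumbamnek
  rule 2 (unconditioned shift): vumbamnek → vumvamnek
  rule 3: no change — vumvamnek
  rule 4: no change — vumvamnek
  rule 5 (vowel merger): vumvamnek → vumvemnek
  rule 6: no change — vumvemnek
  ⇒ Doviken vumvemnek
If borrowed from Orrana 'vombamnik' after the early changes, it would undergo only the recent ones:
  rule 4 (intervocalic voicing): no change (vombamnik)
  rule 5 (vowel merger): vombamnik → vombemnik
  rule 6 (vowel merger): vombemnik → vumbemnik
  ⇒ as a loan: vumbemnik
Doviken 'vumvemnek' matches the inherited outcome exactly, so it is an inherited cognate, not a loan.

inherited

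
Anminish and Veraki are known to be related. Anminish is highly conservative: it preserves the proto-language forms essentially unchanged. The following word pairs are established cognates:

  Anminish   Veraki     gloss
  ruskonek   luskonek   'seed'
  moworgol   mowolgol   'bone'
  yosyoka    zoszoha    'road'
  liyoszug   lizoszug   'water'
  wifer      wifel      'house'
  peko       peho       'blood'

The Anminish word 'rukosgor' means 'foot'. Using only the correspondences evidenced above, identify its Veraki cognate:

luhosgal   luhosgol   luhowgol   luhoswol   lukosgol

luhosgol

ruskonek ~ luskonek — Anminish r corresponds to Veraki l word-initially before a back vowel.
peko ~ peho — Anminish k corresponds to Veraki h between vowels (before a back vowel).
wifer ~ wifel — Anminish r corresponds to Veraki l word-finally.
Applying these to Anminish 'rukosgor':
  rukosgor → lukosgor   (r→l word-initially before a back vowel)
  lukosgor → luhosgor   (k→h between vowels (before a back vowel))
  luhosgor → luhosgol   (r→l word-finally)
So the Veraki cognate is 'luhosgol'.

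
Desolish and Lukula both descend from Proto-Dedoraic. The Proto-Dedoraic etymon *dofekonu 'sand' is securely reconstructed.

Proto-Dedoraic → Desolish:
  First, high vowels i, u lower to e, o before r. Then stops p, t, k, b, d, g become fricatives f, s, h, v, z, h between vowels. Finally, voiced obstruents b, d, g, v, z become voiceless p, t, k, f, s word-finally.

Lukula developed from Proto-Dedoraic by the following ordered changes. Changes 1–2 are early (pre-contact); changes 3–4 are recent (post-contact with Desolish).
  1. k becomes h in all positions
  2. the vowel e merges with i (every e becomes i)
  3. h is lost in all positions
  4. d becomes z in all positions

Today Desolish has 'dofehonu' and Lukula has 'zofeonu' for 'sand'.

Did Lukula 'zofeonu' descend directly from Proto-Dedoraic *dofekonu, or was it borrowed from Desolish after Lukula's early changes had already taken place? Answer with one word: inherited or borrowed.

If inherited, *dofekonu would pass through all of Lukula's changes:
Lukula: *dofekonu > dofehonu > dofihonu > dofionu > zofionu  (by unconditioned shift, vowel merger, h-loss, unconditioned shift)
If borrowed from Desolish 'dofehonu' after the early changes, it would undergo only the recent ones:
  rule 3 (h-loss): dofehonu → dofeonu
  rule 4 (unconditioned shift): dofeonu → zofeonu
  ⇒ as a loan: zofeonu
Lukula 'zofeonu' matches the loan outcome 'zofeonu', not the inherited 'zofionu' — it skipped the early Lukula changes, so it was borrowed from Desolish.

borrowed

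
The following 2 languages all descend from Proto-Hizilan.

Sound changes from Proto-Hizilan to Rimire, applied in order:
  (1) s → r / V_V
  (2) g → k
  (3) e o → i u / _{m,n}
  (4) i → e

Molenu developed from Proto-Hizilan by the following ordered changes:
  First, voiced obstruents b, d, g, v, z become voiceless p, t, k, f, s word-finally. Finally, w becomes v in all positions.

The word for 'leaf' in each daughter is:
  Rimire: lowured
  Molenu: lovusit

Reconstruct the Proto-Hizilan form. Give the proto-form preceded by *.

*lowusid

Position 6: Rimire has e, Molenu has i. Molenu preserves i here (none of its changes turn any other segment into i), so the proto-segment is *i.
Position 7: Rimire has d, Molenu has t. Rimire preserves d here (none of its changes turn any other segment into d), so the proto-segment is *d.
Verify the candidate proto-form against each daughter:
Rimire: *lowusid > lowurid > lowured  (by rhotacism, vowel merger)
Molenu: *lowusid
  lowusid → lowusit   [final devoicing]
  lowusit → lovusit   [unconditioned shift]
  giving Molenu lovusit.
No other proto-form is consistent with every reflex, so the reconstruction is *lowusid.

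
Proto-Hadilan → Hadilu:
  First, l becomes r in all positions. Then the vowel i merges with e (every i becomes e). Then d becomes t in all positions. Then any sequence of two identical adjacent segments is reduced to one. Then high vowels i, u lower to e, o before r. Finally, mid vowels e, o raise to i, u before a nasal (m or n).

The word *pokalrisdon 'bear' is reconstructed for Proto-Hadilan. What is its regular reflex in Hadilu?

pokarestun

Hadilu: start from *pokalrisdon.
  rule 1 (unconditioned shift): pokalrisdon → pokarrisdon
  rule 2 (vowel merger): pokarrisdon → pokarresdon
  rule 3 (unconditioned shift): pokarresdon → pokarreston
  rule 4 (degemination): pokarreston → pokareston
  rule 5: no change — pokareston
  rule 6 (pre-nasal raising): pokareston → pokarestun
  ⇒ Hadilu pokarestun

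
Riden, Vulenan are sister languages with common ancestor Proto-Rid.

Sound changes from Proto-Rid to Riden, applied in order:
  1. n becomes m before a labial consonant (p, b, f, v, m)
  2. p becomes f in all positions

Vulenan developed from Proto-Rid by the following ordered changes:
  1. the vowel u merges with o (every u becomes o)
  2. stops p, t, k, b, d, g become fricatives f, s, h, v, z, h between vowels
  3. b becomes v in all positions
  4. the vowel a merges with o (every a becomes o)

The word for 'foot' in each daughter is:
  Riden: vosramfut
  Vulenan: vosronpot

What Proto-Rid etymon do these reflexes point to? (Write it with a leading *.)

*vosranput

Position 8: Riden has u, Vulenan has o. Riden preserves u here (none of its changes turn any other segment into u), so the proto-segment is *u.
Position 6: Riden has m, Vulenan has n. Vulenan preserves n here (none of its changes turn any other segment into n), so the proto-segment is *n.
Continuing position by position gives *vosranput; check it forward:
Riden: *vosranput
  vosranput → vosramput   [nasal place assimilation]
  vosramput → vosramfut   [unconditioned shift]
  giving Riden vosramfut.
Vulenan: start from *vosranput.
  rule 1 (vowel merger): vosranput → vosranpot
  rule 2: no change — vosranpot
  rule 3: no change — vosranpot
  rule 4 (vowel merger): vosranpot → vosronpot
  ⇒ Vulenan vosronpot
*vosranput is the unique common source.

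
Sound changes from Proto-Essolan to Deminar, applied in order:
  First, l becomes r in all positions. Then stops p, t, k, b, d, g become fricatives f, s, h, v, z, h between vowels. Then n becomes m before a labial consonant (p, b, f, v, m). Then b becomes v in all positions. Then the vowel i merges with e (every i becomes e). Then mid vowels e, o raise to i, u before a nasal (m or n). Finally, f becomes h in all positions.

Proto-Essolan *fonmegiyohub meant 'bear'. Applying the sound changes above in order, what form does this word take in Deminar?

hummeheyohuv

Deminar: *fonmegiyohub > fonmehiyohub > fommehiyohub > fommehiyohuv > fommeheyohuv > fummeheyohuv > hummeheyohuv  (by intervocalic lenition, nasal place assimilation, unconditioned shift, vowel merger, pre-nasal raising, unconditioned shift)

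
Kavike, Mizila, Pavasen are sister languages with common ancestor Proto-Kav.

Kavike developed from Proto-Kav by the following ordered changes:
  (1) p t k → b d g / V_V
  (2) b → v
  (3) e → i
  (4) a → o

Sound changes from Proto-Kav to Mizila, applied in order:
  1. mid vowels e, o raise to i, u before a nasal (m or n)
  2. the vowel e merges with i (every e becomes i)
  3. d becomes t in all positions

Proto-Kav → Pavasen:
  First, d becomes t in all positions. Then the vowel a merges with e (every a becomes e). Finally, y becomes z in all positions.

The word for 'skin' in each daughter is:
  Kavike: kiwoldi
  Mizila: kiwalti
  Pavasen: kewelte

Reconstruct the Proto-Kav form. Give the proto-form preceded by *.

*kewalde

Position 7: Kavike has i, Mizila has i, Pavasen has e. Taking the neighbouring segments as reconstructed: Kavike i could go back to *e or *i; Mizila i could go back to *e or *i; Pavasen e could go back to *a or *e — the one source consistent with every daughter is *e.
Position 4: Kavike has o, Mizila has a, Pavasen has e. Mizila preserves a here (none of its changes turn any other segment into a), so the proto-segment is *a.
Position 6: Kavike has d, Mizila has t, Pavasen has t. Taking the neighbouring segments as reconstructed: Kavike d can only go back to *d; Mizila t could go back to *t or *d; Pavasen t could go back to *t or *d — the one source consistent with every daughter is *d.
This points to *kewalde. Verify forward in each daughter:
Kavike: *kewalde > kiwaldi > kiwoldi  (by vowel merger, vowel merger)
Mizila: *kewalde
  kewalde (rule 1 does not apply)
  kewalde → kiwaldi   [vowel merger]
  kiwaldi → kiwalti   [unconditioned shift]
  giving Mizila kiwalti.
Pavasen: *kewalde
  kewalde → kewalte   [unconditioned shift]
  kewalte → kewelte   [vowel merger]
  kewelte (rule 3 does not apply)
  giving Pavasen kewelte.
No other proto-form is consistent with every reflex, so the reconstruction is *kewalde.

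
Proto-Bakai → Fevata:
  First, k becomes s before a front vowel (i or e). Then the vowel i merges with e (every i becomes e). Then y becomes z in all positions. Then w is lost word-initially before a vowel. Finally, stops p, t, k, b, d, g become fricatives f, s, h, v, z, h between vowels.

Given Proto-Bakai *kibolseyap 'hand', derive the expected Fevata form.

sevolsezap

Fevata: *kibolseyap > sibolseyap > sebolseyap > sebolsezap > sevolsezap  (by palatalisation, vowel merger, unconditioned shift, intervocalic lenition)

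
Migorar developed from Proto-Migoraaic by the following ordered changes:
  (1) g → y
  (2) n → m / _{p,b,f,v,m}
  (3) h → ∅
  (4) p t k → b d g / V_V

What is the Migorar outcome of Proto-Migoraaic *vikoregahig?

Migorar: *vikoregahig > vikoreyahiy > vikoreyaiy > vigoreyaiy  (by unconditioned shift, h-loss, intervocalic voicing)

vigoreyaiy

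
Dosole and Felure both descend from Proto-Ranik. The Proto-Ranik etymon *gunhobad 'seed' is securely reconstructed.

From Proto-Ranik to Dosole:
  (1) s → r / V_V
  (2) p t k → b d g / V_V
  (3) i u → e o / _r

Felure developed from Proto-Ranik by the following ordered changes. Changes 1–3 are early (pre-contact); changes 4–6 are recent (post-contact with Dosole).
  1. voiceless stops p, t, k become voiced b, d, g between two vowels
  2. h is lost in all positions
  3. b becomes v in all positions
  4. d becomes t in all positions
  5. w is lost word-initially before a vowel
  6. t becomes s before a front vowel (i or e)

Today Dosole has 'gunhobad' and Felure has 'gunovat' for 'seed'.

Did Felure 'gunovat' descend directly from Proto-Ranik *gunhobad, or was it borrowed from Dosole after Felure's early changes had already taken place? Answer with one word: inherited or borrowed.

If inherited, *gunhobad would pass through all of Felure's changes:
Felure: start from *gunhobad.
  rule 1: no change — gunhobad
  rule 2 (h-loss): gunhobad → gunobad
  rule 3 (unconditioned shift): gunobad → gunovad
  rule 4 (unconditioned shift): gunovad → gunovat
  rule 5: no change — gunovat
  rule 6: no change — gunovat
  ⇒ Felure gunovat
If borrowed from Dosole 'gunhobad' after the early changes, it would undergo only the recent ones:
  rule 4 (unconditioned shift): gunhobad → gunhobat
  rule 5 (glide loss): no change (gunhobat)
  rule 6 (palatalisation): no change (gunhobat)
  ⇒ as a loan: gunhobat
Felure 'gunovat' matches the inherited outcome exactly, so it is an inherited cognate, not a loan.

inherited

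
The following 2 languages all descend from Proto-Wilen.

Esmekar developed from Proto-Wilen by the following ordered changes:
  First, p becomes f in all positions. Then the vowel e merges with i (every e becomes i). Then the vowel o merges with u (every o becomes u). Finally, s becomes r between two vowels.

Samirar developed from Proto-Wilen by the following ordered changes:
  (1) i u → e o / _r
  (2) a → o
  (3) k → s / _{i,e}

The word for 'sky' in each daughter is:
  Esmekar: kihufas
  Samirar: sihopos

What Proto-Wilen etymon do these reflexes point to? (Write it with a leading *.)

Position 4: Esmekar has u, Samirar has o. Taking the neighbouring segments as reconstructed: Esmekar u could go back to *o or *u; Samirar o could go back to *a or *o — the one source consistent with every daughter is *o.
Position 6: Esmekar has a, Samirar has o. Esmekar preserves a here (none of its changes turn any other segment into a), so the proto-segment is *a.
Position 5: Esmekar has f, Samirar has p. Samirar preserves p here (none of its changes turn any other segment into p), so the proto-segment is *p.
Verify the candidate proto-form against each daughter:
Esmekar: *kihopas > kihofas > kihufas  (by unconditioned shift, vowel merger)
Samirar: *kihopas > kihopos > sihopos  (by vowel merger, palatalisation)
Only *kihopas yields all of Esmekar kihufas, Samirar sihopos.

*kihopas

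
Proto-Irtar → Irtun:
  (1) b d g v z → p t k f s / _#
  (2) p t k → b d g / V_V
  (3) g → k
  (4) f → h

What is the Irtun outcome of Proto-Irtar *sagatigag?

Irtun: *sagatigag > sagatigak > sagadigak > sakadikak  (by final devoicing, intervocalic voicing, unconditioned shift)

sakadikak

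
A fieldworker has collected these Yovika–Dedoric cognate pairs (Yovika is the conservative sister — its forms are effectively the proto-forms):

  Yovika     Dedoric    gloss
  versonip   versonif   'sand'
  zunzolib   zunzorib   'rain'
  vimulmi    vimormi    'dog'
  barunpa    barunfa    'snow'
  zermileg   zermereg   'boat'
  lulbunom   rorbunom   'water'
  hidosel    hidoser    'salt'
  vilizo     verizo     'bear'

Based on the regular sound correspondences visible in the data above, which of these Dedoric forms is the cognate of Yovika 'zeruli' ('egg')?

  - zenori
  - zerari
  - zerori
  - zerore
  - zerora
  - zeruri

zerori

vimulmi ~ vimormi, lulbunom ~ rorbunom — Yovika u corresponds to Dedoric o after a consonant, before a consonant other than r, m, n, p, b, f, v.
zunzolib ~ zunzorib, vilizo ~ verizo — Yovika l corresponds to Dedoric r between vowels (before a front vowel).
Applying these to Yovika 'zeruli':
  zeruli → zeroli   (u→o after a consonant, before a consonant other than r, m, n, p, b, f, v)
  zeroli → zerori   (l→r between vowels (before a front vowel))
So the Dedoric cognate is 'zerori'.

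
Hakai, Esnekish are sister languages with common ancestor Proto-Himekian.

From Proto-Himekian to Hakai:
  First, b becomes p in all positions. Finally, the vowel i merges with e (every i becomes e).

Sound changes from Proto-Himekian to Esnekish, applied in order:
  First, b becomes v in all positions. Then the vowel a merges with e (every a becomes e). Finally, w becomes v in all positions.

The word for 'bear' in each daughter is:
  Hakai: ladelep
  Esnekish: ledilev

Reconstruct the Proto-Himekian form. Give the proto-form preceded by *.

Position 4: Hakai has e, Esnekish has i. Esnekish preserves i here (none of its changes turn any other segment into i), so the proto-segment is *i.
Position 7: Hakai has p, Esnekish has v. Taking the neighbouring segments as reconstructed: Hakai p could go back to *p or *b; Esnekish v could go back to *b or *v or *w — the one source consistent with every daughter is *b.
Continuing position by position gives *ladileb; check it forward:
Hakai: start from *ladileb.
  rule 1 (unconditioned shift): ladileb → ladilep
  rule 2 (vowel merger): ladilep → ladelep
  ⇒ Hakai ladelep
Esnekish: *ladileb
  ladileb → ladilev   [unconditioned shift]
  ladilev → ledilev   [vowel merger]
  ledilev (rule 3 does not apply)
  giving Esnekish ledilev.
*ladileb is the unique common source.

*ladileb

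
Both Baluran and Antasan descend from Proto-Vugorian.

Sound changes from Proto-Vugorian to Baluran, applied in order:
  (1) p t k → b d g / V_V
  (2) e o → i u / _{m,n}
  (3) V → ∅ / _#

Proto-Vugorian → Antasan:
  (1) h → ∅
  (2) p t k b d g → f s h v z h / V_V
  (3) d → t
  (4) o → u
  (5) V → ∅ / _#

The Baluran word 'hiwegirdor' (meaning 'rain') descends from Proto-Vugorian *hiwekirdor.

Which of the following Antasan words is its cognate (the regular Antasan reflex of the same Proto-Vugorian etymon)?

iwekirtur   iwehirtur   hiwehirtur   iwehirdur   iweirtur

Antasan: *hiwekirdor > iwekirdor > iwehirdor > iwehirtor > iwehirtur  (by h-loss, intervocalic lenition, unconditioned shift, vowel merger)
Only 'iwehirtur' matches the regular Antasan development of *hiwekirdor.

iwehirtur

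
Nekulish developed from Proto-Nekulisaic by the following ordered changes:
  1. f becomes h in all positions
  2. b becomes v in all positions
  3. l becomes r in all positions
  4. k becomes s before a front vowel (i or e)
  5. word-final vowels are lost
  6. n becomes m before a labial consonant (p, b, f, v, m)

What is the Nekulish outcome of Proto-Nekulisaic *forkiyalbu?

horsiyarv

Nekulish: start from *forkiyalbu.
  rule 1 (unconditioned shift): forkiyalbu → horkiyalbu
  rule 2 (unconditioned shift): horkiyalbu → horkiyalvu
  rule 3 (unconditioned shift): horkiyalvu → horkiyarvu
  rule 4 (palatalisation): horkiyarvu → horsiyarvu
  rule 5 (apocope): horsiyarvu → horsiyarv
  rule 6: no change — horsiyarv
  ⇒ Nekulish horsiyarv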